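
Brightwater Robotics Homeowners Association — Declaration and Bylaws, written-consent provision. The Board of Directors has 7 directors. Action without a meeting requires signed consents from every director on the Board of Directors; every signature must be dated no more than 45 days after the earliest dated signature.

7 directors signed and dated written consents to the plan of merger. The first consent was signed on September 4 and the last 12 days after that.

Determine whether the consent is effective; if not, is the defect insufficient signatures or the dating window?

Signatures required: all of 7 — unanimous means all 7, so 7 needed; 7 signed. Sufficient.
Dating window: the latest signature is 12 days after the earliest; the limit is 45 days. Within the window.

Effective — both the signature and dating-window requirements are satisfied.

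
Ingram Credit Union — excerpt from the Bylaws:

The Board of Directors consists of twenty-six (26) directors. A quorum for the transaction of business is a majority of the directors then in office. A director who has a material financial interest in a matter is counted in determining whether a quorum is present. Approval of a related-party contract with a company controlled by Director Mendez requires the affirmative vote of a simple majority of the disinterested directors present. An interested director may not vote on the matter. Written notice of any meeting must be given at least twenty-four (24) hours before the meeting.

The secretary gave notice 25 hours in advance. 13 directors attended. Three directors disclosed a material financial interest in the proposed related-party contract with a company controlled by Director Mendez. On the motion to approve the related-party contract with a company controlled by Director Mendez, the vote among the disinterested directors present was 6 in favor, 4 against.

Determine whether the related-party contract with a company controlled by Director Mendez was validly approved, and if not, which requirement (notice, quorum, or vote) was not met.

Invalid — quorum requirement not satisfied.

Notice: 25 hours given; 24 required (25 ≥ 24). Satisfied.
Quorum: 13 present (interested directors count toward quorum); quorum is 14. Not satisfied.
Vote: the related-party contract with a company controlled by Director Mendez requires a majority of the disinterested directors present (13 − 3 = 10). A majority of 10 is 6, so 6 affirmative votes are needed; 6 voted in favor. Satisfied. (Moot — without a quorum no business can be validly transacted.)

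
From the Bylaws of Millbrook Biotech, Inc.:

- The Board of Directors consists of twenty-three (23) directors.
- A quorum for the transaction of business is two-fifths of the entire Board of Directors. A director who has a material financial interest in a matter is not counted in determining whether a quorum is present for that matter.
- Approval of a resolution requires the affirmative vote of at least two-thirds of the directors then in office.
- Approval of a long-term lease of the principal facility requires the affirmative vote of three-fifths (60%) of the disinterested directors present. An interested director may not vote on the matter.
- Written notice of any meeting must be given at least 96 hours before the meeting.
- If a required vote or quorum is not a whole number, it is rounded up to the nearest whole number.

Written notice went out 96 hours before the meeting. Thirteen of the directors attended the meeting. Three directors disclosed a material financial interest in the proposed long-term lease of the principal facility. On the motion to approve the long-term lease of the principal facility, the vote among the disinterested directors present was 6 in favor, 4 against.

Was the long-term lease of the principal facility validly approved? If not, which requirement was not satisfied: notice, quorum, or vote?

Valid — all requirements satisfied.

Notice: 96 hours given; 96 required (96 ≥ 96). Satisfied.
Quorum: 13 present, but the 3 interested directors do not count, leaving 10. Quorum is 10. Satisfied.
Vote: the long-term lease of the principal facility requires three-fifths of the disinterested directors present (13 − 3 = 10). 3/5 of 10 = 6, so 6 affirmative votes are needed; 6 voted in favor. Satisfied.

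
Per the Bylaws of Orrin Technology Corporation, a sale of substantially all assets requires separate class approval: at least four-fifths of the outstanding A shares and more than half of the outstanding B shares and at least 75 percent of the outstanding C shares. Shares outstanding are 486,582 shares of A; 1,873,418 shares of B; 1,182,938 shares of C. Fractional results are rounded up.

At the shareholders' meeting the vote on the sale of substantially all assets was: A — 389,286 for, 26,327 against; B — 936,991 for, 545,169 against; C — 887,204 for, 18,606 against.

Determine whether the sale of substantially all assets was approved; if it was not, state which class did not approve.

Approved — every class gave the required vote.

A: 4/5 of 486582 = 389265.60, rounded up to 389266; 389,266 required, 389,286 in favor — approved.
B: a majority of 1873418 is 936710; 936,710 required, 936,991 in favor — approved.
C: 3/4 of 1182938 = 887203.50, rounded up to 887204; 887,204 required, 887,204 in favor — approved.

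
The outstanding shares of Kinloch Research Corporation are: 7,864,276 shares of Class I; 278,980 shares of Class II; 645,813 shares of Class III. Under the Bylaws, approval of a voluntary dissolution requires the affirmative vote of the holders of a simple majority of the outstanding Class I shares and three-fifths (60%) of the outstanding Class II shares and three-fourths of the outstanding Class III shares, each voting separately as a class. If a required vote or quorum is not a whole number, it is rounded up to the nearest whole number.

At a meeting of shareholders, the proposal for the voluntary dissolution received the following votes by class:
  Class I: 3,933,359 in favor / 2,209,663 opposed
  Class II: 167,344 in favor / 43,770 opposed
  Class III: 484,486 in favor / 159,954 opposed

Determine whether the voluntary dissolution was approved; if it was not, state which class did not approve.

Class I: a majority of 7864276 is 3932139; 3,932,139 required, 3,933,359 in favor — approved.
Class II: 3/5 of 278980 = 167388; 167,388 required, 167,344 in favor — not approved.
Class III: 3/4 of 645813 = 484359.75, rounded up to 484360; 484,360 required, 484,486 in favor — approved.

Not approved — the Class II shares did not give the required vote.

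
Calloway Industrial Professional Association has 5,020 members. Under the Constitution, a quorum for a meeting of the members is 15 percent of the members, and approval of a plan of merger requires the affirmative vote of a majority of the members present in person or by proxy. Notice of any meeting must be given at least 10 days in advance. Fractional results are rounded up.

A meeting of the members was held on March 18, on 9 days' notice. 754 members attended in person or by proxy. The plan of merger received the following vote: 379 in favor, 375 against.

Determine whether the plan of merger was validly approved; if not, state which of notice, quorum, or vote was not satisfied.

Notice: 9 days given; 10 required. Not satisfied.
Quorum: 15% of 5,020 = 753; 754 present. Satisfied.
Vote: requires a majority of those present (754); a majority of 754 is 378, so 378 needed; 379 in favor. Satisfied.

Invalid — notice requirement not satisfied.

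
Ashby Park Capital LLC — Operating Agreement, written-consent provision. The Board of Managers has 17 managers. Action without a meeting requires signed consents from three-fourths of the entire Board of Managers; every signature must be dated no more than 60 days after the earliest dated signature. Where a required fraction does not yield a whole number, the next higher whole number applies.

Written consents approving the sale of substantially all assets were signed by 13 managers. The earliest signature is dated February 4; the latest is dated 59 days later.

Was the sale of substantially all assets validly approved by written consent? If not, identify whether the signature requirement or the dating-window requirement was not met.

Effective — both the signature and dating-window requirements are satisfied.

Signatures required: three-fourths of 17 — 3/4 of 17 = 12.75, rounded up to 13, so 13 needed; 13 signed. Sufficient.
Dating window: the latest signature is 59 days after the earliest; the limit is 60 days. Within the window.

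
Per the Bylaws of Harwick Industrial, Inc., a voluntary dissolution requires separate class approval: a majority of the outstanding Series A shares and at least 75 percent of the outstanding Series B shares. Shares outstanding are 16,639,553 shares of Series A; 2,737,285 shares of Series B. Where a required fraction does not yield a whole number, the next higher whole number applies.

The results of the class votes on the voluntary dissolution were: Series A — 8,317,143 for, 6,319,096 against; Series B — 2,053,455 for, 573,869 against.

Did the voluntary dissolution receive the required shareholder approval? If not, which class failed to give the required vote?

Not approved — the Series A shares did not give the required vote.

Series A: a majority of 16639553 is 8319777; 8,319,777 required, 8,317,143 in favor — not approved.
Series B: 3/4 of 2737285 = 2052963.75, rounded up to 2052964; 2,052,964 required, 2,053,455 in favor — approved.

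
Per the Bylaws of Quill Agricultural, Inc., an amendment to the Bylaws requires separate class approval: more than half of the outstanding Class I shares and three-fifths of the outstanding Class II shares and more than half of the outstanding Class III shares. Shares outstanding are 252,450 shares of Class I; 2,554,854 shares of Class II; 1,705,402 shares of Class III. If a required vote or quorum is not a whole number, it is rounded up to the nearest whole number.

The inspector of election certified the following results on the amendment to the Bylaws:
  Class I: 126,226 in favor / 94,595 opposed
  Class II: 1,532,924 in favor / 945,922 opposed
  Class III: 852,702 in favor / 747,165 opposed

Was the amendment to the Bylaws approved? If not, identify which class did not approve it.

Approved — every class gave the required vote.

Class I: a majority of 252450 is 126226; 126,226 required, 126,226 in favor — approved.
Class II: 3/5 of 2554854 = 1532912.40, rounded up to 1532913; 1,532,913 required, 1,532,924 in favor — approved.
Class III: a majority of 1705402 is 852702; 852,702 required, 852,702 in favor — approved.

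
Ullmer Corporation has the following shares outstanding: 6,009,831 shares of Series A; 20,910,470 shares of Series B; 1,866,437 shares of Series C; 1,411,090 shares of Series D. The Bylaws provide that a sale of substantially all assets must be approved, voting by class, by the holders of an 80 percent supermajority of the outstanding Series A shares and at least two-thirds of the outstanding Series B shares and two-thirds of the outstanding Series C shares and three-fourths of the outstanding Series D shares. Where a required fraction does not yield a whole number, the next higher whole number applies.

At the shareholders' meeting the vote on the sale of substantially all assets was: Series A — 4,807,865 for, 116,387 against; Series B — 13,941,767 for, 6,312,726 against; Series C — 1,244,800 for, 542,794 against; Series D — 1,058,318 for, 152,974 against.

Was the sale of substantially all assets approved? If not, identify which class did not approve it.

Series A: 4/5 of 6009831 = 4807864.80, rounded up to 4807865; 4,807,865 required, 4,807,865 in favor — approved.
Series B: 2/3 of 20910470 = 13940313.33, rounded up to 13940314; 13,940,314 required, 13,941,767 in favor — approved.
Series C: 2/3 of 1866437 = 1244291.33, rounded up to 1244292; 1,244,292 required, 1,244,800 in favor — approved.
Series D: 3/4 of 1411090 = 1058317.50, rounded up to 1058318; 1,058,318 required, 1,058,318 in favor — approved.

Approved — every class gave the required vote.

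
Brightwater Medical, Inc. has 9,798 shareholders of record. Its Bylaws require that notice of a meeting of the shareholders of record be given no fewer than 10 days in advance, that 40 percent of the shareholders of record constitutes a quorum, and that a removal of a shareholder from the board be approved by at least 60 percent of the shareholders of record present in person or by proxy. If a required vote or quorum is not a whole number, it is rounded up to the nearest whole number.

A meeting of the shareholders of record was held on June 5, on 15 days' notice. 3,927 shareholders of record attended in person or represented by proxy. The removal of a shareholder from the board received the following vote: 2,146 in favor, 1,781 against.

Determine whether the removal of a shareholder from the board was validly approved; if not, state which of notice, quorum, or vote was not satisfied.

Invalid — vote requirement not satisfied.

Notice: 15 days given; 10 required. Satisfied.
Quorum: 40% of 9,798 = 3,919.20, rounded up to 3,920; 3,927 present. Satisfied.
Vote: requires three-fifths of those present (3,927); 3/5 of 3927 = 2356.20, rounded up to 2357, so 2,357 needed; 2,146 in favor. Not satisfied.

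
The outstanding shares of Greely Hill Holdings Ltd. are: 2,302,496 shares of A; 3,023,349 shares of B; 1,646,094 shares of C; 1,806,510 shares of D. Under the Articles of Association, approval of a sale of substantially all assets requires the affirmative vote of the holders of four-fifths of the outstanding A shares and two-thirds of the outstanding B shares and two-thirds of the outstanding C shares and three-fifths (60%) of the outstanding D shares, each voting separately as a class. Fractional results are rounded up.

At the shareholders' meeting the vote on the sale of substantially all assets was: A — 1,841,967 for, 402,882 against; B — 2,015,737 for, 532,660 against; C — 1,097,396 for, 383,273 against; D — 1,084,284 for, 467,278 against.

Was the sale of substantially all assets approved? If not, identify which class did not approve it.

Not approved — the A shares did not give the required vote.

A: 4/5 of 2302496 = 1841996.80, rounded up to 1841997; 1,841,997 required, 1,841,967 in favor — not approved.
B: 2/3 of 3023349 = 2015566; 2,015,566 required, 2,015,737 in favor — approved.
C: 2/3 of 1646094 = 1097396; 1,097,396 required, 1,097,396 in favor — approved.
D: 3/5 of 1806510 = 1083906; 1,083,906 required, 1,084,284 in favor — approved.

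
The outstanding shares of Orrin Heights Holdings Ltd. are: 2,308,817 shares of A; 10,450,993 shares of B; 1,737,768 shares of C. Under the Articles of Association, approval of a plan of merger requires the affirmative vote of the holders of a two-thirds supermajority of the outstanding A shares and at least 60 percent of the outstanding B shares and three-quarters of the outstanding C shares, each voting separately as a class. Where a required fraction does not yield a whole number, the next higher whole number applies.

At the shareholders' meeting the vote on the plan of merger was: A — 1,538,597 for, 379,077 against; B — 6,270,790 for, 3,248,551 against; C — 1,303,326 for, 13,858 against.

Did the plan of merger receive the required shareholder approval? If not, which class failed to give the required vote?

A: 2/3 of 2308817 = 1539211.33, rounded up to 1539212; 1,539,212 required, 1,538,597 in favor — not approved.
B: 3/5 of 10450993 = 6270595.80, rounded up to 6270596; 6,270,596 required, 6,270,790 in favor — approved.
C: 3/4 of 1737768 = 1303326; 1,303,326 required, 1,303,326 in favor — approved.

Not approved — the A shares did not give the required vote.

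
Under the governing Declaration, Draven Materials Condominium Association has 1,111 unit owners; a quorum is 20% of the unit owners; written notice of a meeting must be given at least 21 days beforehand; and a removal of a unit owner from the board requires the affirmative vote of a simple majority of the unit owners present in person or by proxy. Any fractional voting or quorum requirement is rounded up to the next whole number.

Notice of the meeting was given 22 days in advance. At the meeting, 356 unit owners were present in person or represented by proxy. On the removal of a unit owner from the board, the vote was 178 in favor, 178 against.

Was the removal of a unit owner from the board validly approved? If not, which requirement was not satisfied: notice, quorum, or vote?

Notice: 22 days given; 21 required. Satisfied.
Quorum: 20% of 1,111 = 222.20, rounded up to 223; 356 present. Satisfied.
Vote: requires a majority of those present (356); a majority of 356 is 179, so 179 needed; 178 in favor. Not satisfied.

Invalid — vote requirement not satisfied.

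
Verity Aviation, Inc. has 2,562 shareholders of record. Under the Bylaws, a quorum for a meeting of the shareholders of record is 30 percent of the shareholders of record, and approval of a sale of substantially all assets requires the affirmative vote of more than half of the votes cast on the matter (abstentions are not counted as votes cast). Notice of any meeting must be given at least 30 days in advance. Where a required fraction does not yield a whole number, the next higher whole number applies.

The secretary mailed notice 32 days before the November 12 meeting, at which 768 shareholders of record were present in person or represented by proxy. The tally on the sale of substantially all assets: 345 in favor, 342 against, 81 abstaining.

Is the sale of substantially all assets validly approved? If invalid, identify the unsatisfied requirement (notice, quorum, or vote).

Notice: 32 days given; 30 required. Satisfied.
Quorum: 30% of 2,562 = 768.60, rounded up to 769; 768 present. Not satisfied.
Vote: requires a majority of the votes cast (768 − 81 abstaining = 687); a majority of 687 is 344, so 344 needed; 345 in favor. Satisfied.

Invalid — quorum requirement not satisfied.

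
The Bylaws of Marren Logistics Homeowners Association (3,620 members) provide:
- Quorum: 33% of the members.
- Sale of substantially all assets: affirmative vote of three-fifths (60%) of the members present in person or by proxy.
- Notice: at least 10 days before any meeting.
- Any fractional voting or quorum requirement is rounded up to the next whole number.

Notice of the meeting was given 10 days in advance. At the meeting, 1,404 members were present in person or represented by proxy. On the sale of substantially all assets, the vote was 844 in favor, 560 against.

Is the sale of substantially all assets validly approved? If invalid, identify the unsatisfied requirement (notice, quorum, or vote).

Notice: 10 days given; 10 required. Satisfied.
Quorum: 33% of 3,620 = 1,194.60, rounded up to 1,195; 1,404 present. Satisfied.
Vote: requires three-fifths of those present (1,404); 3/5 of 1404 = 842.40, rounded up to 843, so 843 needed; 844 in favor. Satisfied.

Valid — all requirements satisfied.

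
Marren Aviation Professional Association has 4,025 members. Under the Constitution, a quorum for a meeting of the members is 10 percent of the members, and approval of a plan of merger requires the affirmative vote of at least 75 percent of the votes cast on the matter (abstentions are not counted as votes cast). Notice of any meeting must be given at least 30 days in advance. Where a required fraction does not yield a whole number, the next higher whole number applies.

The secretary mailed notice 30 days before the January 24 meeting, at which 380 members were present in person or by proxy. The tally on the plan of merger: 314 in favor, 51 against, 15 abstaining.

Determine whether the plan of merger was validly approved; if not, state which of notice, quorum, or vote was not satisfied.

Invalid — quorum requirement not satisfied.

Notice: 30 days given; 30 required. Satisfied.
Quorum: 10% of 4,025 = 402.50, rounded up to 403; 380 present. Not satisfied.
Vote: requires three-fourths of the votes cast (380 − 15 abstaining = 365); 3/4 of 365 = 273.75, rounded up to 274, so 274 needed; 314 in favor. Satisfied.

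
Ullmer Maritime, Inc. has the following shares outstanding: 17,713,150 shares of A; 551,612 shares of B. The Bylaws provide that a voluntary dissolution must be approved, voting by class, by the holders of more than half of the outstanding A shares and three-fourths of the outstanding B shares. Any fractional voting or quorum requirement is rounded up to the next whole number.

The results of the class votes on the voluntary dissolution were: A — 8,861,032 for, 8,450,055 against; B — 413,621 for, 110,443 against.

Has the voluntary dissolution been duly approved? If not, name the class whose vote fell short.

A: a majority of 17713150 is 8856576; 8,856,576 required, 8,861,032 in favor — approved.
B: 3/4 of 551612 = 413709; 413,709 required, 413,621 in favor — not approved.

Not approved — the B shares did not give the required vote.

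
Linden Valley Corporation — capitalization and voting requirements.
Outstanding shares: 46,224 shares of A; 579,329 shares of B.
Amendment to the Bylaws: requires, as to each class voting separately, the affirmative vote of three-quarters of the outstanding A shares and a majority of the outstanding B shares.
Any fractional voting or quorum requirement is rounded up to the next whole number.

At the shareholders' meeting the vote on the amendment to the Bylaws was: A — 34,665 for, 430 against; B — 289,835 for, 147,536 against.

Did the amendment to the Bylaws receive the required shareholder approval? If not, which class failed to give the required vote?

Not approved — the A shares did not give the required vote.

A: 3/4 of 46224 = 34668; 34,668 required, 34,665 in favor — not approved.
B: a majority of 579329 is 289665; 289,665 required, 289,835 in favor — approved.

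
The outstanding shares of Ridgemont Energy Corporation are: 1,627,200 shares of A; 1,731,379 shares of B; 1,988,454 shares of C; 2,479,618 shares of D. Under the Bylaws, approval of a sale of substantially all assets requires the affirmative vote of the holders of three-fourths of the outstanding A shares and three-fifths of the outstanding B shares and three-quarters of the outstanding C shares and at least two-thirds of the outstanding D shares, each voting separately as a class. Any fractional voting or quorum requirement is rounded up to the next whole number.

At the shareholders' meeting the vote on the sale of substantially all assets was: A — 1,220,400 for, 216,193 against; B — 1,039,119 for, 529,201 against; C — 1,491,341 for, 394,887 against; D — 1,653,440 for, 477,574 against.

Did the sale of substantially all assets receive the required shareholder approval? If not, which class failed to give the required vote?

A: 3/4 of 1627200 = 1220400; 1,220,400 required, 1,220,400 in favor — approved.
B: 3/5 of 1731379 = 1038827.40, rounded up to 1038828; 1,038,828 required, 1,039,119 in favor — approved.
C: 3/4 of 1988454 = 1491340.50, rounded up to 1491341; 1,491,341 required, 1,491,341 in favor — approved.
D: 2/3 of 2479618 = 1653078.67, rounded up to 1653079; 1,653,079 required, 1,653,440 in favor — approved.

Approved — every class gave the required vote.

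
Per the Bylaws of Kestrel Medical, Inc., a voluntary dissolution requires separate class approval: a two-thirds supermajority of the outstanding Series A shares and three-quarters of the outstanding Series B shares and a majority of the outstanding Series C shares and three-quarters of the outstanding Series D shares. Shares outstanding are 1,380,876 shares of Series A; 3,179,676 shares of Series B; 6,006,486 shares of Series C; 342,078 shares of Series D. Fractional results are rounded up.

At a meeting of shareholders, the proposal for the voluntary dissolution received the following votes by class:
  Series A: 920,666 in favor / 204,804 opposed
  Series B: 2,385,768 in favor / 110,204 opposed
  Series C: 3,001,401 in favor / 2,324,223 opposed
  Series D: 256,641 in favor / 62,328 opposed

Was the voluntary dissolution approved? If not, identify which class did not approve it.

Not approved — the Series C shares did not give the required vote.

Series A: 2/3 of 1380876 = 920584; 920,584 required, 920,666 in favor — approved.
Series B: 3/4 of 3179676 = 2384757; 2,384,757 required, 2,385,768 in favor — approved.
Series C: a majority of 6006486 is 3003244; 3,003,244 required, 3,001,401 in favor — not approved.
Series D: 3/4 of 342078 = 256558.50, rounded up to 256559; 256,559 required, 256,641 in favor — approved.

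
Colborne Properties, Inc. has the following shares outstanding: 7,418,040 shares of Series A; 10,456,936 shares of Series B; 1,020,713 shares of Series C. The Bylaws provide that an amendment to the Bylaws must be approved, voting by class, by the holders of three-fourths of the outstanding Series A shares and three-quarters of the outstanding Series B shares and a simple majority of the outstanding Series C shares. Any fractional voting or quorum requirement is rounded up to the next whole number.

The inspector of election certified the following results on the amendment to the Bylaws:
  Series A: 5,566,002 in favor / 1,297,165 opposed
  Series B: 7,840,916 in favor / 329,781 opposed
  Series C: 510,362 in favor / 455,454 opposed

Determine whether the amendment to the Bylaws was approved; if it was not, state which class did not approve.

Series A: 3/4 of 7418040 = 5563530; 5,563,530 required, 5,566,002 in favor — approved.
Series B: 3/4 of 10456936 = 7842702; 7,842,702 required, 7,840,916 in favor — not approved.
Series C: a majority of 1020713 is 510357; 510,357 required, 510,362 in favor — approved.

Not approved — the Series B shares did not give the required vote.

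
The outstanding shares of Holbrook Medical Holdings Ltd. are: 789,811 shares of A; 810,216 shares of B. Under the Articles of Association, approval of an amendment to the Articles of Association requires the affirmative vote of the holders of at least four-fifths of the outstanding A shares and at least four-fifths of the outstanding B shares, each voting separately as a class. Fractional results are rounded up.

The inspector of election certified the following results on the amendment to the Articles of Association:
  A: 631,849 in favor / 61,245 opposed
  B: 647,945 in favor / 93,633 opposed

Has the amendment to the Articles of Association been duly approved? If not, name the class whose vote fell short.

A: 4/5 of 789811 = 631848.80, rounded up to 631849; 631,849 required, 631,849 in favor — approved.
B: 4/5 of 810216 = 648172.80, rounded up to 648173; 648,173 required, 647,945 in favor — not approved.

Not approved — the B shares did not give the required vote.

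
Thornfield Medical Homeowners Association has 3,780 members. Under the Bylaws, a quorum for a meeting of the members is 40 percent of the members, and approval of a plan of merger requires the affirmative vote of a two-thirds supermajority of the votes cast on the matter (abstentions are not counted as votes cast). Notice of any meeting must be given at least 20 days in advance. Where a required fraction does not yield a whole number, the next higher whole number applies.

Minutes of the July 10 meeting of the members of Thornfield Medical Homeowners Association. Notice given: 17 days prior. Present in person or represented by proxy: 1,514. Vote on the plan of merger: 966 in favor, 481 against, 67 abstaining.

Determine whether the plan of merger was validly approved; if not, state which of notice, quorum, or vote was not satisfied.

Notice: 17 days given; 20 required. Not satisfied.
Quorum: 40% of 3,780 = 1,512; 1,514 present. Satisfied.
Vote: requires two-thirds of the votes cast (1,514 − 67 abstaining = 1,447); 2/3 of 1447 = 964.67, rounded up to 965, so 965 needed; 966 in favor. Satisfied.

Invalid — notice requirement not satisfied.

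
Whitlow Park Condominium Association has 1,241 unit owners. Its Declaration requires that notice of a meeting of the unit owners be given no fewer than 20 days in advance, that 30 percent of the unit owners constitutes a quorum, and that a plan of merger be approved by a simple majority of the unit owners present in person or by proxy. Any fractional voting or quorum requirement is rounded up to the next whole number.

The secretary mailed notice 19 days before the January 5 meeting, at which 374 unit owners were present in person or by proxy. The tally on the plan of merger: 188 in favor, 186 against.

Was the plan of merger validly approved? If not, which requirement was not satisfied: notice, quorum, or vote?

Invalid — notice requirement not satisfied.

Notice: 19 days given; 20 required. Not satisfied.
Quorum: 30% of 1,241 = 372.30, rounded up to 373; 374 present. Satisfied.
Vote: requires a majority of those present (374); a majority of 374 is 188, so 188 needed; 188 in favor. Satisfied.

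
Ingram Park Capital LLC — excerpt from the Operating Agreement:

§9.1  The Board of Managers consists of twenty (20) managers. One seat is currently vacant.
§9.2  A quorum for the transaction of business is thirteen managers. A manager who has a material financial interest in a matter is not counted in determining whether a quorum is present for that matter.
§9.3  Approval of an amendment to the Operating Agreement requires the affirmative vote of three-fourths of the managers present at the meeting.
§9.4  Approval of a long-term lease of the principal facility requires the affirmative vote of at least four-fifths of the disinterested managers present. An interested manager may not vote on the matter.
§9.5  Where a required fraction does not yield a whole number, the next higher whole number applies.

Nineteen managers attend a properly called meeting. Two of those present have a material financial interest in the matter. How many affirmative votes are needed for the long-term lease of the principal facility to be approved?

14

The long-term lease of the principal facility requires four-fifths of the disinterested managers present (19 − 2 = 17).
4/5 of 17 = 13.60, rounded up to 14.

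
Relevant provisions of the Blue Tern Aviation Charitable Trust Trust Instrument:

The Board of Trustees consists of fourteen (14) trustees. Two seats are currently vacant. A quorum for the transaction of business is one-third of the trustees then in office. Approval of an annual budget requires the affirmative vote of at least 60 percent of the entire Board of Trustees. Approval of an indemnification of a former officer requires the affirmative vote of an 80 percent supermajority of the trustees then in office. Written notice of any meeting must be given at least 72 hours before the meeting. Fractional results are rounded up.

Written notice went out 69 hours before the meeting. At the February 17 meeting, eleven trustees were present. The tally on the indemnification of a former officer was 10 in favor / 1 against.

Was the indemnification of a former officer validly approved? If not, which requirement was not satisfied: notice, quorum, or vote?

Notice: 69 hours given; 72 required (69 < 72). Not satisfied.
Quorum: 11 present; quorum is 4. Satisfied.
Vote: the indemnification of a former officer requires four-fifths of the trustees then in office (12). 4/5 of 12 = 9.60, rounded up to 10, so 10 affirmative votes are needed; 10 voted in favor. Satisfied.

Invalid — notice requirement not satisfied.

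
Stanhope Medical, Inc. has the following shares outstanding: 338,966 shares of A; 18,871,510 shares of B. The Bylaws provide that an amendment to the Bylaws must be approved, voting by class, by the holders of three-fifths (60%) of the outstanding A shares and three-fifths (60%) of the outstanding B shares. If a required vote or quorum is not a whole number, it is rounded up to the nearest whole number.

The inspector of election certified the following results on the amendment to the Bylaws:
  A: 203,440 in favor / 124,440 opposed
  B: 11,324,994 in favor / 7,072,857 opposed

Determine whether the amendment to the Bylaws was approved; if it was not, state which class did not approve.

A: 3/5 of 338966 = 203379.60, rounded up to 203380; 203,380 required, 203,440 in favor — approved.
B: 3/5 of 18871510 = 11322906; 11,322,906 required, 11,324,994 in favor — approved.

Approved — every class gave the required vote.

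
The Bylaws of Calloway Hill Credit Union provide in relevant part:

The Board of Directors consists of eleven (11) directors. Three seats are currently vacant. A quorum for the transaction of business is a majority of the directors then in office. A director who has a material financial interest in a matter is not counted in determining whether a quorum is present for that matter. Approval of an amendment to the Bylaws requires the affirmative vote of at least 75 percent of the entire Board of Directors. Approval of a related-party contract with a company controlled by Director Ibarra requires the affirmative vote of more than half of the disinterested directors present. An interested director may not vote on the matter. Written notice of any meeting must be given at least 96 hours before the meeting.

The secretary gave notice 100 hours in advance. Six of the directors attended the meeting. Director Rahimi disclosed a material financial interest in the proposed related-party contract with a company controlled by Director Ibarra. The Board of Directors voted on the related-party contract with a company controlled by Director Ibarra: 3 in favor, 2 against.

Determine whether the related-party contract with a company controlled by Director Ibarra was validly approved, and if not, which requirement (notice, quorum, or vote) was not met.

Notice: 100 hours given; 96 required (100 ≥ 96). Satisfied.
Quorum: 6 present, but the 1 interested director does not count, leaving 5. Quorum is 5. Satisfied.
Vote: the related-party contract with a company controlled by Director Ibarra requires a majority of the disinterested directors present (6 − 1 = 5). A majority of 5 is 3, so 3 affirmative votes are needed; 3 voted in favor. Satisfied.

Valid — all requirements satisfied.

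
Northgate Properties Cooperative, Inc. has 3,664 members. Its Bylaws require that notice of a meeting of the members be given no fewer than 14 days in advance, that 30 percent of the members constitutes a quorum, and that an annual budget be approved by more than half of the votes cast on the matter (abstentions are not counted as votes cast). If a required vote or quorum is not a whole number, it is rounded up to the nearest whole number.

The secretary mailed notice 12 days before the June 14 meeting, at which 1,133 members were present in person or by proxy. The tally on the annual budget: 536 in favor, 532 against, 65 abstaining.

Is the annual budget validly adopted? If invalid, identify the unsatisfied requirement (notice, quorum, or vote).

Notice: 12 days given; 14 required. Not satisfied.
Quorum: 30% of 3,664 = 1,099.20, rounded up to 1,100; 1,133 present. Satisfied.
Vote: requires a majority of the votes cast (1,133 − 65 abstaining = 1,068); a majority of 1068 is 535, so 535 needed; 536 in favor. Satisfied.

Invalid — notice requirement not satisfied.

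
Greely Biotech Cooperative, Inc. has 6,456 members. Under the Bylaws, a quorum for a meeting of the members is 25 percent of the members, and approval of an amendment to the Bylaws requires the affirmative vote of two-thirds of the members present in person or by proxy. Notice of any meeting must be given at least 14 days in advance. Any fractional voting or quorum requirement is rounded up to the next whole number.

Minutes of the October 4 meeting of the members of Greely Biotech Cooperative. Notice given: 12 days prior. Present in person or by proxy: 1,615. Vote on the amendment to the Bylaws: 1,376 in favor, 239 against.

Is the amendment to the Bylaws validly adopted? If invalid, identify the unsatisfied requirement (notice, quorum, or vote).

Notice: 12 days given; 14 required. Not satisfied.
Quorum: 25% of 6,456 = 1,614; 1,615 present. Satisfied.
Vote: requires two-thirds of those present (1,615); 2/3 of 1615 = 1076.67, rounded up to 1077, so 1,077 needed; 1,376 in favor. Satisfied.

Invalid — notice requirement not satisfied.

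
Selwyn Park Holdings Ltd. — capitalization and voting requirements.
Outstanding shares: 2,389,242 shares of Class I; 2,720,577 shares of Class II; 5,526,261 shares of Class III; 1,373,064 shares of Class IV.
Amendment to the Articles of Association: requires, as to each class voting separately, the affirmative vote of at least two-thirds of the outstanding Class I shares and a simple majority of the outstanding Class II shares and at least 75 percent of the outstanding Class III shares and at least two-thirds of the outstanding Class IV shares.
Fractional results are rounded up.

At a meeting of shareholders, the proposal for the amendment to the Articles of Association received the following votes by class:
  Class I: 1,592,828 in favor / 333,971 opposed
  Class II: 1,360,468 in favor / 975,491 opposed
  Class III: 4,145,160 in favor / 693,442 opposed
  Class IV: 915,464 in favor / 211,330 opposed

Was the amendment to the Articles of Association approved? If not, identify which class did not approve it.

Class I: 2/3 of 2389242 = 1592828; 1,592,828 required, 1,592,828 in favor — approved.
Class II: a majority of 2720577 is 1360289; 1,360,289 required, 1,360,468 in favor — approved.
Class III: 3/4 of 5526261 = 4144695.75, rounded up to 4144696; 4,144,696 required, 4,145,160 in favor — approved.
Class IV: 2/3 of 1373064 = 915376; 915,376 required, 915,464 in favor — approved.

Approved — every class gave the required vote.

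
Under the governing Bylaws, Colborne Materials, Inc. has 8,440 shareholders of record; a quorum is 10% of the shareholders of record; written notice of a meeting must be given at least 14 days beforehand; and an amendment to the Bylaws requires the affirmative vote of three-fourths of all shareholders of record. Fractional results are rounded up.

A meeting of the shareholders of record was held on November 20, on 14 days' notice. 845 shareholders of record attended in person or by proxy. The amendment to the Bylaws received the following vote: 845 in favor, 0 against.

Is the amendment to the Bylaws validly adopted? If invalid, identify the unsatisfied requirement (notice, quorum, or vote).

Notice: 14 days given; 14 required. Satisfied.
Quorum: 10% of 8,440 = 844; 845 present. Satisfied.
Vote: requires three-fourths of all shareholders of record (8,440); 3/4 of 8440 = 6330, so 6,330 needed; 845 in favor. Not satisfied.

Invalid — vote requirement not satisfied.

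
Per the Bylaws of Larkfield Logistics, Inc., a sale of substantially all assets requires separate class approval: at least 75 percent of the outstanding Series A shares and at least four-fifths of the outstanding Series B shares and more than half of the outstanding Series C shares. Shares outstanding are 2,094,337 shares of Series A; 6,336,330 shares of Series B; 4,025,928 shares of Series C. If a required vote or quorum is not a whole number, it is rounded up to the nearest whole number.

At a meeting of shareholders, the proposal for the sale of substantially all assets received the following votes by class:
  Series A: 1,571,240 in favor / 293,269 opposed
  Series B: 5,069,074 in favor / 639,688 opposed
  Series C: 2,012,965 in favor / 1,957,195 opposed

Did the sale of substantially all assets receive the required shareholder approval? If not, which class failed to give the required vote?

Series A: 3/4 of 2094337 = 1570752.75, rounded up to 1570753; 1,570,753 required, 1,571,240 in favor — approved.
Series B: 4/5 of 6336330 = 5069064; 5,069,064 required, 5,069,074 in favor — approved.
Series C: a majority of 4025928 is 2012965; 2,012,965 required, 2,012,965 in favor — approved.

Approved — every class gave the required vote.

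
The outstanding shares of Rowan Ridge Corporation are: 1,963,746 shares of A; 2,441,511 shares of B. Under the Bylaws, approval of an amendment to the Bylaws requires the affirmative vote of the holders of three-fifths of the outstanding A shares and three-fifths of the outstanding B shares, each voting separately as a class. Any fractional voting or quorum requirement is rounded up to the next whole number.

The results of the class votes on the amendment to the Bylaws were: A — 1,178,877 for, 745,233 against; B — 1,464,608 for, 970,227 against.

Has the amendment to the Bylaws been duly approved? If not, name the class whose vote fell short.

Not approved — the B shares did not give the required vote.

A: 3/5 of 1963746 = 1178247.60, rounded up to 1178248; 1,178,248 required, 1,178,877 in favor — approved.
B: 3/5 of 2441511 = 1464906.60, rounded up to 1464907; 1,464,907 required, 1,464,608 in favor — not approved.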